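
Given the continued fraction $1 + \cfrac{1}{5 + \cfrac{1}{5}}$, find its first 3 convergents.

1/1, 6/5, 31/26

Using the convergent recurrence p_i = a_i*p_{i-1} + p_{i-2}, q_i = a_i*q_{i-1} + q_{i-2} with p_{-2}=0, p_{-1}=1, q_{-2}=1, q_{-1}=0:
  i=0: a_0=1, p_0 = 1*1 + 0 = 1, q_0 = 1*0 + 1 = 1.
  i=1: a_1=5, p_1 = 5*1 + 1 = 6, q_1 = 5*1 + 0 = 5.
  i=2: a_2=5, p_2 = 5*6 + 1 = 31, q_2 = 5*5 + 1 = 26.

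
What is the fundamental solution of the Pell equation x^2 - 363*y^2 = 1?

First expand sqrt(363) as a continued fraction. With x_i = (sqrt(363) + m_i)/d_i and (m_0, d_0) = (0, 1): a_0 = floor(sqrt(363)) = 19, since 19^2 = 361 <= 363 < 400 = 20^2.
Iterate m_{i+1} = d_i*a_i - m_i, d_{i+1} = (363 - m_{i+1}^2)/d_i, a_{i+1} = floor((a_0 + m_{i+1})/d_{i+1}):
  m_1 = 1*19 - 0 = 19, d_1 = (363 - 19^2)/1 = 2/1 = 2, a_1 = floor((19 + 19)/2) = 19.
  m_2 = 2*19 - 19 = 19, d_2 = (363 - 19^2)/2 = 2/2 = 1, a_2 = floor((19 + 19)/1) = 38.
  m_3 = 1*38 - 19 = 19, d_3 = (363 - 19^2)/1 = 2/1 = 2: (m_3, d_3) = (m_1, d_1) = (19, 2), so from here the quotients repeat a_1, a_2; the period length is 2.
So sqrt(363) = [19; (19, 38)] with period length k = 2.
k is even, so the fundamental solution of x^2 - 363y^2 = 1 is (p_{k-1}, q_{k-1}) = (p_1, q_1); compute convergents through index 1.
Convergents (p_i = a_i*p_{i-1} + p_{i-2}, q_i = a_i*q_{i-1} + q_{i-2} with p_{-2}=0, p_{-1}=1, q_{-2}=1, q_{-1}=0):
  i=0: a_0=19, p_0 = 19*1 + 0 = 19, q_0 = 19*0 + 1 = 1.
  i=1: a_1=19, p_1 = 19*19 + 1 = 362, q_1 = 19*1 + 0 = 19.
Check: 362^2 - 363*19^2 = 131044 - 131043 = 1, so (x, y) = (362, 19) solves the equation, and by the theorem it is the least positive solution.

(x, y) = (362, 19)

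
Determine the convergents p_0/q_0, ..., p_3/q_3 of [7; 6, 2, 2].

7/1, 43/6, 93/13, 229/32

Using the convergent recurrence p_i = a_i*p_{i-1} + p_{i-2}, q_i = a_i*q_{i-1} + q_{i-2} with p_{-2}=0, p_{-1}=1, q_{-2}=1, q_{-1}=0:
  i=0: a_0=7, p_0 = 7*1 + 0 = 7, q_0 = 7*0 + 1 = 1.
  i=1: a_1=6, p_1 = 6*7 + 1 = 43, q_1 = 6*1 + 0 = 6.
  i=2: a_2=2, p_2 = 2*43 + 7 = 93, q_2 = 2*6 + 1 = 13.
  i=3: a_3=2, p_3 = 2*93 + 43 = 229, q_3 = 2*13 + 6 = 32.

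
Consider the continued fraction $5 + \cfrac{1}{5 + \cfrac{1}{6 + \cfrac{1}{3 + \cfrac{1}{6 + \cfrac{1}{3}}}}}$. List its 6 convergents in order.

5/1, 26/5, 161/31, 509/98, 3215/619, 10154/1955

Using the convergent recurrence p_i = a_i*p_{i-1} + p_{i-2}, q_i = a_i*q_{i-1} + q_{i-2} with p_{-2}=0, p_{-1}=1, q_{-2}=1, q_{-1}=0:
  i=0: a_0=5, p_0 = 5*1 + 0 = 5, q_0 = 5*0 + 1 = 1.
  i=1: a_1=5, p_1 = 5*5 + 1 = 26, q_1 = 5*1 + 0 = 5.
  i=2: a_2=6, p_2 = 6*26 + 5 = 161, q_2 = 6*5 + 1 = 31.
  i=3: a_3=3, p_3 = 3*161 + 26 = 509, q_3 = 3*31 + 5 = 98.
  i=4: a_4=6, p_4 = 6*509 + 161 = 3215, q_4 = 6*98 + 31 = 619.
  i=5: a_5=3, p_5 = 3*3215 + 509 = 10154, q_5 = 3*619 + 98 = 1955.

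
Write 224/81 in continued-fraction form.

Run the Euclidean algorithm on 224 and 81; the successive quotients are the partial quotients a_0, a_1, ... (each step inverts the fractional part left over by the previous one):
  224 = 2*81 + 62, so a_0 = 2.
  81 = 1*62 + 19, so a_1 = 1.
  62 = 3*19 + 5, so a_2 = 3.
  19 = 3*5 + 4, so a_3 = 3.
  5 = 1*4 + 1, so a_4 = 1.
  4 = 4*1 + 0, so a_5 = 4.
The remainder reaches 0 after 6 divisions, so the expansion has 6 partial quotients, read off in order.

[2; 1, 3, 3, 1, 4]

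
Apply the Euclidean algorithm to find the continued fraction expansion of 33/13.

[2; 1, 1, 6]

Run the Euclidean algorithm on 33 and 13; the successive quotients are the partial quotients a_0, a_1, ... (each step inverts the fractional part left over by the previous one):
  33 = 2*13 + 7, so a_0 = 2.
  13 = 1*7 + 6, so a_1 = 1.
  7 = 1*6 + 1, so a_2 = 1.
  6 = 6*1 + 0, so a_3 = 6.
The remainder reaches 0 after 4 divisions, so the expansion has 4 partial quotients, read off in order.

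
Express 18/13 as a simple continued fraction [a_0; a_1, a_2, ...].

[1; 2, 1, 1, 2]

Run the Euclidean algorithm on 18 and 13; the successive quotients are the partial quotients a_0, a_1, ... (each step inverts the fractional part left over by the previous one):
  18 = 1*13 + 5, so a_0 = 1.
  13 = 2*5 + 3, so a_1 = 2.
  5 = 1*3 + 2, so a_2 = 1.
  3 = 1*2 + 1, so a_3 = 1.
  2 = 2*1 + 0, so a_4 = 2.
The remainder reaches 0 after 5 divisions, so the expansion has 5 partial quotients, read off in order.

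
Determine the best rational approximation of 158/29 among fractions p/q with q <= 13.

Expand x = 158/29 as a continued fraction with the Euclidean algorithm:
  158 = 5*29 + 13, so a_0 = 5.
  29 = 2*13 + 3, so a_1 = 2.
  13 = 4*3 + 1, so a_2 = 4.
  3 = 3*1 + 0, so a_3 = 3.
so x = [5; 2, 4, 3].
Convergents (p_i = a_i*p_{i-1} + p_{i-2}, q_i = a_i*q_{i-1} + q_{i-2} with p_{-2}=0, p_{-1}=1, q_{-2}=1, q_{-1}=0), until the denominator exceeds 13:
  i=0: a_0=5, p_0 = 5*1 + 0 = 5, q_0 = 5*0 + 1 = 1.
  i=1: a_1=2, p_1 = 2*5 + 1 = 11, q_1 = 2*1 + 0 = 2.
  i=2: a_2=4, p_2 = 4*11 + 5 = 49, q_2 = 4*2 + 1 = 9.
  i=3: a_3=3, p_3 = 3*49 + 11 = 158, q_3 = 3*9 + 2 = 29.
q_3 = 29 > 13, so the last convergent with denominator <= 13 is p_2/q_2 = 49/9.
The closest fraction with denominator <= 13 is either p_2/q_2 or the intermediate fraction (k*p_2 + p_1)/(k*q_2 + q_1) with the largest k >= 1 whose denominator stays <= 13; these approach x as k grows, and every other convergent or intermediate fraction in range is farther away.
Largest k: floor((13 - q_1)/q_2) = floor((13 - 2)/9) = 1.
That gives (1*49 + 11)/(1*9 + 2) = 60/11.
Compare the errors: |x - 49/9| = |158*9 - 49*29|/(29*9) = 1/261, and |x - 60/11| = |158*11 - 60*29|/(29*11) = 2/319.
Cross-multiplying, 1*319 = 319 < 522 = 2*261, so 1/261 is smaller: the convergent 49/9 is closer to x than 60/11.

49/9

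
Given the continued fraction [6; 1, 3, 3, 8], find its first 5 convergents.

6/1, 7/1, 27/4, 88/13, 731/108

Using the convergent recurrence p_i = a_i*p_{i-1} + p_{i-2}, q_i = a_i*q_{i-1} + q_{i-2} with p_{-2}=0, p_{-1}=1, q_{-2}=1, q_{-1}=0:
  i=0: a_0=6, p_0 = 6*1 + 0 = 6, q_0 = 6*0 + 1 = 1.
  i=1: a_1=1, p_1 = 1*6 + 1 = 7, q_1 = 1*1 + 0 = 1.
  i=2: a_2=3, p_2 = 3*7 + 6 = 27, q_2 = 3*1 + 1 = 4.
  i=3: a_3=3, p_3 = 3*27 + 7 = 88, q_3 = 3*4 + 1 = 13.
  i=4: a_4=8, p_4 = 8*88 + 27 = 731, q_4 = 8*13 + 4 = 108.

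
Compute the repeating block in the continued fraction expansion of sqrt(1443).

[37; (1, 74)]

Write x_i = (sqrt(1443) + m_i)/d_i with (m_0, d_0) = (0, 1). a_0 = floor(sqrt(1443)) = 37, since 37^2 = 1369 <= 1443 < 1444 = 38^2.
Iterate m_{i+1} = d_i*a_i - m_i, d_{i+1} = (1443 - m_{i+1}^2)/d_i, a_{i+1} = floor((a_0 + m_{i+1})/d_{i+1}):
  m_1 = 1*37 - 0 = 37, d_1 = (1443 - 37^2)/1 = 74/1 = 74, a_1 = floor((37 + 37)/74) = 1.
  m_2 = 74*1 - 37 = 37, d_2 = (1443 - 37^2)/74 = 74/74 = 1, a_2 = floor((37 + 37)/1) = 74.
  m_3 = 1*74 - 37 = 37, d_3 = (1443 - 37^2)/1 = 74/1 = 74: (m_3, d_3) = (m_1, d_1) = (37, 74), so from here the quotients repeat a_1, a_2; the period length is 2.
Hence the expansion of sqrt(1443) is a_0 = 37 followed by the repeating block 1, 74 (period 2).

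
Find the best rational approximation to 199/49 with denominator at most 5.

4/1

Expand x = 199/49 as a continued fraction with the Euclidean algorithm:
  199 = 4*49 + 3, so a_0 = 4.
  49 = 16*3 + 1, so a_1 = 16.
  3 = 3*1 + 0, so a_2 = 3.
so x = [4; 16, 3].
Convergents (p_i = a_i*p_{i-1} + p_{i-2}, q_i = a_i*q_{i-1} + q_{i-2} with p_{-2}=0, p_{-1}=1, q_{-2}=1, q_{-1}=0), until the denominator exceeds 5:
  i=0: a_0=4, p_0 = 4*1 + 0 = 4, q_0 = 4*0 + 1 = 1.
  i=1: a_1=16, p_1 = 16*4 + 1 = 65, q_1 = 16*1 + 0 = 16.
q_1 = 16 > 5, so the last convergent with denominator <= 5 is p_0/q_0 = 4/1.
The closest fraction with denominator <= 5 is either p_0/q_0 or the intermediate fraction (k*p_0 + p_{-1})/(k*q_0 + q_{-1}) with the largest k >= 1 whose denominator stays <= 5; these approach x as k grows, and every other convergent or intermediate fraction in range is farther away.
Largest k: floor((5 - q_{-1})/q_0) = floor((5 - 0)/1) = 5 (using the seeds p_{-1} = 1, q_{-1} = 0).
That gives (5*4 + 1)/(5*1 + 0) = 21/5.
Compare the errors: |x - 4/1| = |199*1 - 4*49|/(49*1) = 3/49, and |x - 21/5| = |199*5 - 21*49|/(49*5) = 34/245.
Cross-multiplying, 3*245 = 735 < 1666 = 34*49, so 3/49 is smaller: the convergent 4/1 is closer to x than 21/5.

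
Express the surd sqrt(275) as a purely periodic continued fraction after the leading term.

[16; (1, 1, 2, 1, 1, 32)]

Write x_i = (sqrt(275) + m_i)/d_i with (m_0, d_0) = (0, 1). a_0 = floor(sqrt(275)) = 16, since 16^2 = 256 <= 275 < 289 = 17^2.
Iterate m_{i+1} = d_i*a_i - m_i, d_{i+1} = (275 - m_{i+1}^2)/d_i, a_{i+1} = floor((a_0 + m_{i+1})/d_{i+1}):
  m_1 = 1*16 - 0 = 16, d_1 = (275 - 16^2)/1 = 19/1 = 19, a_1 = floor((16 + 16)/19) = 1.
  m_2 = 19*1 - 16 = 3, d_2 = (275 - 3^2)/19 = 266/19 = 14, a_2 = floor((16 + 3)/14) = 1.
  m_3 = 14*1 - 3 = 11, d_3 = (275 - 11^2)/14 = 154/14 = 11, a_3 = floor((16 + 11)/11) = 2.
  m_4 = 11*2 - 11 = 11, d_4 = (275 - 11^2)/11 = 154/11 = 14, a_4 = floor((16 + 11)/14) = 1.
  m_5 = 14*1 - 11 = 3, d_5 = (275 - 3^2)/14 = 266/14 = 19, a_5 = floor((16 + 3)/19) = 1.
  m_6 = 19*1 - 3 = 16, d_6 = (275 - 16^2)/19 = 19/19 = 1, a_6 = floor((16 + 16)/1) = 32.
  m_7 = 1*32 - 16 = 16, d_7 = (275 - 16^2)/1 = 19/1 = 19: (m_7, d_7) = (m_1, d_1) = (16, 19), so from here the quotients repeat a_1, ..., a_6; the period length is 6.
Hence the expansion of sqrt(275) is a_0 = 16 followed by the repeating block 1, 1, 2, 1, 1, 32 (period 6).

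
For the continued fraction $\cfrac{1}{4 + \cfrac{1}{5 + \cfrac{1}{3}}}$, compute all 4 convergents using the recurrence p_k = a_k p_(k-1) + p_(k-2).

0/1, 1/4, 5/21, 16/67

Using the convergent recurrence p_i = a_i*p_{i-1} + p_{i-2}, q_i = a_i*q_{i-1} + q_{i-2} with p_{-2}=0, p_{-1}=1, q_{-2}=1, q_{-1}=0:
  i=0: a_0=0, p_0 = 0*1 + 0 = 0, q_0 = 0*0 + 1 = 1.
  i=1: a_1=4, p_1 = 4*0 + 1 = 1, q_1 = 4*1 + 0 = 4.
  i=2: a_2=5, p_2 = 5*1 + 0 = 5, q_2 = 5*4 + 1 = 21.
  i=3: a_3=3, p_3 = 3*5 + 1 = 16, q_3 = 3*21 + 4 = 67.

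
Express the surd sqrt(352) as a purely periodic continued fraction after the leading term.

[18; (1, 3, 5, 9, 5, 3, 1, 36)]

Write x_i = (sqrt(352) + m_i)/d_i with (m_0, d_0) = (0, 1). a_0 = floor(sqrt(352)) = 18, since 18^2 = 324 <= 352 < 361 = 19^2.
Iterate m_{i+1} = d_i*a_i - m_i, d_{i+1} = (352 - m_{i+1}^2)/d_i, a_{i+1} = floor((a_0 + m_{i+1})/d_{i+1}):
  m_1 = 1*18 - 0 = 18, d_1 = (352 - 18^2)/1 = 28/1 = 28, a_1 = floor((18 + 18)/28) = 1.
  m_2 = 28*1 - 18 = 10, d_2 = (352 - 10^2)/28 = 252/28 = 9, a_2 = floor((18 + 10)/9) = 3.
  m_3 = 9*3 - 10 = 17, d_3 = (352 - 17^2)/9 = 63/9 = 7, a_3 = floor((18 + 17)/7) = 5.
  m_4 = 7*5 - 17 = 18, d_4 = (352 - 18^2)/7 = 28/7 = 4, a_4 = floor((18 + 18)/4) = 9.
  m_5 = 4*9 - 18 = 18, d_5 = (352 - 18^2)/4 = 28/4 = 7, a_5 = floor((18 + 18)/7) = 5.
  m_6 = 7*5 - 18 = 17, d_6 = (352 - 17^2)/7 = 63/7 = 9, a_6 = floor((18 + 17)/9) = 3.
  m_7 = 9*3 - 17 = 10, d_7 = (352 - 10^2)/9 = 252/9 = 28, a_7 = floor((18 + 10)/28) = 1.
  m_8 = 28*1 - 10 = 18, d_8 = (352 - 18^2)/28 = 28/28 = 1, a_8 = floor((18 + 18)/1) = 36.
  m_9 = 1*36 - 18 = 18, d_9 = (352 - 18^2)/1 = 28/1 = 28: (m_9, d_9) = (m_1, d_1) = (18, 28), so from here the quotients repeat a_1, ..., a_8; the period length is 8.
Hence the expansion of sqrt(352) is a_0 = 18 followed by the repeating block 1, 3, 5, 9, 5, 3, 1, 36 (period 8).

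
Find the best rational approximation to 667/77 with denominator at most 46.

381/44

Expand x = 667/77 as a continued fraction with the Euclidean algorithm:
  667 = 8*77 + 51, so a_0 = 8.
  77 = 1*51 + 26, so a_1 = 1.
  51 = 1*26 + 25, so a_2 = 1.
  26 = 1*25 + 1, so a_3 = 1.
  25 = 25*1 + 0, so a_4 = 25.
so x = [8; 1, 1, 1, 25].
Convergents (p_i = a_i*p_{i-1} + p_{i-2}, q_i = a_i*q_{i-1} + q_{i-2} with p_{-2}=0, p_{-1}=1, q_{-2}=1, q_{-1}=0), until the denominator exceeds 46:
  i=0: a_0=8, p_0 = 8*1 + 0 = 8, q_0 = 8*0 + 1 = 1.
  i=1: a_1=1, p_1 = 1*8 + 1 = 9, q_1 = 1*1 + 0 = 1.
  i=2: a_2=1, p_2 = 1*9 + 8 = 17, q_2 = 1*1 + 1 = 2.
  i=3: a_3=1, p_3 = 1*17 + 9 = 26, q_3 = 1*2 + 1 = 3.
  i=4: a_4=25, p_4 = 25*26 + 17 = 667, q_4 = 25*3 + 2 = 77.
q_4 = 77 > 46, so the last convergent with denominator <= 46 is p_3/q_3 = 26/3.
The closest fraction with denominator <= 46 is either p_3/q_3 or the intermediate fraction (k*p_3 + p_2)/(k*q_3 + q_2) with the largest k >= 1 whose denominator stays <= 46; these approach x as k grows, and every other convergent or intermediate fraction in range is farther away.
Largest k: floor((46 - q_2)/q_3) = floor((46 - 2)/3) = 14.
That gives (14*26 + 17)/(14*3 + 2) = 381/44.
Compare the errors: |x - 26/3| = |667*3 - 26*77|/(77*3) = 1/231, and |x - 381/44| = |667*44 - 381*77|/(77*44) = 11/3388.
Cross-multiplying, 11*231 = 2541 < 3388 = 1*3388, so 11/3388 is smaller: the intermediate fraction 381/44 is closer to x than 26/3.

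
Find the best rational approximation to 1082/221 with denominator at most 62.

Expand x = 1082/221 as a continued fraction with the Euclidean algorithm:
  1082 = 4*221 + 198, so a_0 = 4.
  221 = 1*198 + 23, so a_1 = 1.
  198 = 8*23 + 14, so a_2 = 8.
  23 = 1*14 + 9, so a_3 = 1.
  14 = 1*9 + 5, so a_4 = 1.
  9 = 1*5 + 4, so a_5 = 1.
  5 = 1*4 + 1, so a_6 = 1.
  4 = 4*1 + 0, so a_7 = 4.
so x = [4; 1, 8, 1, 1, 1, 1, 4].
Convergents (p_i = a_i*p_{i-1} + p_{i-2}, q_i = a_i*q_{i-1} + q_{i-2} with p_{-2}=0, p_{-1}=1, q_{-2}=1, q_{-1}=0), until the denominator exceeds 62:
  i=0: a_0=4, p_0 = 4*1 + 0 = 4, q_0 = 4*0 + 1 = 1.
  i=1: a_1=1, p_1 = 1*4 + 1 = 5, q_1 = 1*1 + 0 = 1.
  i=2: a_2=8, p_2 = 8*5 + 4 = 44, q_2 = 8*1 + 1 = 9.
  i=3: a_3=1, p_3 = 1*44 + 5 = 49, q_3 = 1*9 + 1 = 10.
  i=4: a_4=1, p_4 = 1*49 + 44 = 93, q_4 = 1*10 + 9 = 19.
  i=5: a_5=1, p_5 = 1*93 + 49 = 142, q_5 = 1*19 + 10 = 29.
  i=6: a_6=1, p_6 = 1*142 + 93 = 235, q_6 = 1*29 + 19 = 48.
  i=7: a_7=4, p_7 = 4*235 + 142 = 1082, q_7 = 4*48 + 29 = 221.
q_7 = 221 > 62, so the last convergent with denominator <= 62 is p_6/q_6 = 235/48.
The closest fraction with denominator <= 62 is either p_6/q_6 or the intermediate fraction (k*p_6 + p_5)/(k*q_6 + q_5) with the largest k >= 1 whose denominator stays <= 62; these approach x as k grows, and every other convergent or intermediate fraction in range is farther away.
Largest k: floor((62 - q_5)/q_6) = floor((62 - 29)/48) = 0.
Since k = 0, no intermediate fraction beyond p_6/q_6 has denominator <= 62, so the convergent 235/48 is the closest (its error is |1082*48 - 235*221|/(221*48) = 1/10608).

235/48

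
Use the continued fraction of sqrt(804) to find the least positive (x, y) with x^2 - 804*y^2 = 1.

(x, y) = (515095, 18166)

First expand sqrt(804) as a continued fraction. With x_i = (sqrt(804) + m_i)/d_i and (m_0, d_0) = (0, 1): a_0 = floor(sqrt(804)) = 28, since 28^2 = 784 <= 804 < 841 = 29^2.
Iterate m_{i+1} = d_i*a_i - m_i, d_{i+1} = (804 - m_{i+1}^2)/d_i, a_{i+1} = floor((a_0 + m_{i+1})/d_{i+1}):
  m_1 = 1*28 - 0 = 28, d_1 = (804 - 28^2)/1 = 20/1 = 20, a_1 = floor((28 + 28)/20) = 2.
  m_2 = 20*2 - 28 = 12, d_2 = (804 - 12^2)/20 = 660/20 = 33, a_2 = floor((28 + 12)/33) = 1.
  m_3 = 33*1 - 12 = 21, d_3 = (804 - 21^2)/33 = 363/33 = 11, a_3 = floor((28 + 21)/11) = 4.
  m_4 = 11*4 - 21 = 23, d_4 = (804 - 23^2)/11 = 275/11 = 25, a_4 = floor((28 + 23)/25) = 2.
  m_5 = 25*2 - 23 = 27, d_5 = (804 - 27^2)/25 = 75/25 = 3, a_5 = floor((28 + 27)/3) = 18.
  m_6 = 3*18 - 27 = 27, d_6 = (804 - 27^2)/3 = 75/3 = 25, a_6 = floor((28 + 27)/25) = 2.
  m_7 = 25*2 - 27 = 23, d_7 = (804 - 23^2)/25 = 275/25 = 11, a_7 = floor((28 + 23)/11) = 4.
  m_8 = 11*4 - 23 = 21, d_8 = (804 - 21^2)/11 = 363/11 = 33, a_8 = floor((28 + 21)/33) = 1.
  m_9 = 33*1 - 21 = 12, d_9 = (804 - 12^2)/33 = 660/33 = 20, a_9 = floor((28 + 12)/20) = 2.
  m_10 = 20*2 - 12 = 28, d_10 = (804 - 28^2)/20 = 20/20 = 1, a_10 = floor((28 + 28)/1) = 56.
  m_11 = 1*56 - 28 = 28, d_11 = (804 - 28^2)/1 = 20/1 = 20: (m_11, d_11) = (m_1, d_1) = (28, 20), so from here the quotients repeat a_1, ..., a_10; the period length is 10.
So sqrt(804) = [28; (2, 1, 4, 2, 18, 2, 4, 1, 2, 56)] with period length k = 10.
k is even, so the fundamental solution of x^2 - 804y^2 = 1 is (p_{k-1}, q_{k-1}) = (p_9, q_9); compute convergents through index 9.
Convergents (p_i = a_i*p_{i-1} + p_{i-2}, q_i = a_i*q_{i-1} + q_{i-2} with p_{-2}=0, p_{-1}=1, q_{-2}=1, q_{-1}=0):
  i=0: a_0=28, p_0 = 28*1 + 0 = 28, q_0 = 28*0 + 1 = 1.
  i=1: a_1=2, p_1 = 2*28 + 1 = 57, q_1 = 2*1 + 0 = 2.
  i=2: a_2=1, p_2 = 1*57 + 28 = 85, q_2 = 1*2 + 1 = 3.
  i=3: a_3=4, p_3 = 4*85 + 57 = 397, q_3 = 4*3 + 2 = 14.
  i=4: a_4=2, p_4 = 2*397 + 85 = 879, q_4 = 2*14 + 3 = 31.
  i=5: a_5=18, p_5 = 18*879 + 397 = 16219, q_5 = 18*31 + 14 = 572.
  i=6: a_6=2, p_6 = 2*16219 + 879 = 33317, q_6 = 2*572 + 31 = 1175.
  i=7: a_7=4, p_7 = 4*33317 + 16219 = 149487, q_7 = 4*1175 + 572 = 5272.
  i=8: a_8=1, p_8 = 1*149487 + 33317 = 182804, q_8 = 1*5272 + 1175 = 6447.
  i=9: a_9=2, p_9 = 2*182804 + 149487 = 515095, q_9 = 2*6447 + 5272 = 18166.
Check: 515095^2 - 804*18166^2 = 265322859025 - 265322859024 = 1, so (x, y) = (515095, 18166) solves the equation, and by the theorem it is the least positive solution.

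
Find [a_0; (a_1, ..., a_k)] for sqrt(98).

Write x_i = (sqrt(98) + m_i)/d_i with (m_0, d_0) = (0, 1). a_0 = floor(sqrt(98)) = 9, since 9^2 = 81 <= 98 < 100 = 10^2.
Iterate m_{i+1} = d_i*a_i - m_i, d_{i+1} = (98 - m_{i+1}^2)/d_i, a_{i+1} = floor((a_0 + m_{i+1})/d_{i+1}):
  m_1 = 1*9 - 0 = 9, d_1 = (98 - 9^2)/1 = 17/1 = 17, a_1 = floor((9 + 9)/17) = 1.
  m_2 = 17*1 - 9 = 8, d_2 = (98 - 8^2)/17 = 34/17 = 2, a_2 = floor((9 + 8)/2) = 8.
  m_3 = 2*8 - 8 = 8, d_3 = (98 - 8^2)/2 = 34/2 = 17, a_3 = floor((9 + 8)/17) = 1.
  m_4 = 17*1 - 8 = 9, d_4 = (98 - 9^2)/17 = 17/17 = 1, a_4 = floor((9 + 9)/1) = 18.
  m_5 = 1*18 - 9 = 9, d_5 = (98 - 9^2)/1 = 17/1 = 17: (m_5, d_5) = (m_1, d_1) = (9, 17), so from here the quotients repeat a_1, ..., a_4; the period length is 4.
Hence the expansion of sqrt(98) is a_0 = 9 followed by the repeating block 1, 8, 1, 18 (period 4).

[9; (1, 8, 1, 18)]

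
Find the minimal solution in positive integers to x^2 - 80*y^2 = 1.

First expand sqrt(80) as a continued fraction. With x_i = (sqrt(80) + m_i)/d_i and (m_0, d_0) = (0, 1): a_0 = floor(sqrt(80)) = 8, since 8^2 = 64 <= 80 < 81 = 9^2.
Iterate m_{i+1} = d_i*a_i - m_i, d_{i+1} = (80 - m_{i+1}^2)/d_i, a_{i+1} = floor((a_0 + m_{i+1})/d_{i+1}):
  m_1 = 1*8 - 0 = 8, d_1 = (80 - 8^2)/1 = 16/1 = 16, a_1 = floor((8 + 8)/16) = 1.
  m_2 = 16*1 - 8 = 8, d_2 = (80 - 8^2)/16 = 16/16 = 1, a_2 = floor((8 + 8)/1) = 16.
  m_3 = 1*16 - 8 = 8, d_3 = (80 - 8^2)/1 = 16/1 = 16: (m_3, d_3) = (m_1, d_1) = (8, 16), so from here the quotients repeat a_1, a_2; the period length is 2.
So sqrt(80) = [8; (1, 16)] with period length k = 2.
k is even, so the fundamental solution of x^2 - 80y^2 = 1 is (p_{k-1}, q_{k-1}) = (p_1, q_1); compute convergents through index 1.
Convergents (p_i = a_i*p_{i-1} + p_{i-2}, q_i = a_i*q_{i-1} + q_{i-2} with p_{-2}=0, p_{-1}=1, q_{-2}=1, q_{-1}=0):
  i=0: a_0=8, p_0 = 8*1 + 0 = 8, q_0 = 8*0 + 1 = 1.
  i=1: a_1=1, p_1 = 1*8 + 1 = 9, q_1 = 1*1 + 0 = 1.
Check: 9^2 - 80*1^2 = 81 - 80 = 1, so (x, y) = (9, 1) solves the equation, and by the theorem it is the least positive solution.

(x, y) = (9, 1)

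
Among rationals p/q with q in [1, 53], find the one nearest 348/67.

187/36

Expand x = 348/67 as a continued fraction with the Euclidean algorithm:
  348 = 5*67 + 13, so a_0 = 5.
  67 = 5*13 + 2, so a_1 = 5.
  13 = 6*2 + 1, so a_2 = 6.
  2 = 2*1 + 0, so a_3 = 2.
so x = [5; 5, 6, 2].
Convergents (p_i = a_i*p_{i-1} + p_{i-2}, q_i = a_i*q_{i-1} + q_{i-2} with p_{-2}=0, p_{-1}=1, q_{-2}=1, q_{-1}=0), until the denominator exceeds 53:
  i=0: a_0=5, p_0 = 5*1 + 0 = 5, q_0 = 5*0 + 1 = 1.
  i=1: a_1=5, p_1 = 5*5 + 1 = 26, q_1 = 5*1 + 0 = 5.
  i=2: a_2=6, p_2 = 6*26 + 5 = 161, q_2 = 6*5 + 1 = 31.
  i=3: a_3=2, p_3 = 2*161 + 26 = 348, q_3 = 2*31 + 5 = 67.
q_3 = 67 > 53, so the last convergent with denominator <= 53 is p_2/q_2 = 161/31.
The closest fraction with denominator <= 53 is either p_2/q_2 or the intermediate fraction (k*p_2 + p_1)/(k*q_2 + q_1) with the largest k >= 1 whose denominator stays <= 53; these approach x as k grows, and every other convergent or intermediate fraction in range is farther away.
Largest k: floor((53 - q_1)/q_2) = floor((53 - 5)/31) = 1.
That gives (1*161 + 26)/(1*31 + 5) = 187/36.
Compare the errors: |x - 161/31| = |348*31 - 161*67|/(67*31) = 1/2077, and |x - 187/36| = |348*36 - 187*67|/(67*36) = 1/2412.
Cross-multiplying, 1*2077 = 2077 < 2412 = 1*2412, so 1/2412 is smaller: the intermediate fraction 187/36 is closer to x than 161/31.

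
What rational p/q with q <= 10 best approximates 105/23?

32/7

Expand x = 105/23 as a continued fraction with the Euclidean algorithm:
  105 = 4*23 + 13, so a_0 = 4.
  23 = 1*13 + 10, so a_1 = 1.
  13 = 1*10 + 3, so a_2 = 1.
  10 = 3*3 + 1, so a_3 = 3.
  3 = 3*1 + 0, so a_4 = 3.
so x = [4; 1, 1, 3, 3].
Convergents (p_i = a_i*p_{i-1} + p_{i-2}, q_i = a_i*q_{i-1} + q_{i-2} with p_{-2}=0, p_{-1}=1, q_{-2}=1, q_{-1}=0), until the denominator exceeds 10:
  i=0: a_0=4, p_0 = 4*1 + 0 = 4, q_0 = 4*0 + 1 = 1.
  i=1: a_1=1, p_1 = 1*4 + 1 = 5, q_1 = 1*1 + 0 = 1.
  i=2: a_2=1, p_2 = 1*5 + 4 = 9, q_2 = 1*1 + 1 = 2.
  i=3: a_3=3, p_3 = 3*9 + 5 = 32, q_3 = 3*2 + 1 = 7.
  i=4: a_4=3, p_4 = 3*32 + 9 = 105, q_4 = 3*7 + 2 = 23.
q_4 = 23 > 10, so the last convergent with denominator <= 10 is p_3/q_3 = 32/7.
The closest fraction with denominator <= 10 is either p_3/q_3 or the intermediate fraction (k*p_3 + p_2)/(k*q_3 + q_2) with the largest k >= 1 whose denominator stays <= 10; these approach x as k grows, and every other convergent or intermediate fraction in range is farther away.
Largest k: floor((10 - q_2)/q_3) = floor((10 - 2)/7) = 1.
That gives (1*32 + 9)/(1*7 + 2) = 41/9.
Compare the errors: |x - 32/7| = |105*7 - 32*23|/(23*7) = 1/161, and |x - 41/9| = |105*9 - 41*23|/(23*9) = 2/207.
Cross-multiplying, 1*207 = 207 < 322 = 2*161, so 1/161 is smaller: the convergent 32/7 is closer to x than 41/9.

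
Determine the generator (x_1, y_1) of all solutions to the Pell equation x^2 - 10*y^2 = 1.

(x, y) = (19, 6)

First expand sqrt(10) as a continued fraction. With x_i = (sqrt(10) + m_i)/d_i and (m_0, d_0) = (0, 1): a_0 = floor(sqrt(10)) = 3, since 3^2 = 9 <= 10 < 16 = 4^2.
Iterate m_{i+1} = d_i*a_i - m_i, d_{i+1} = (10 - m_{i+1}^2)/d_i, a_{i+1} = floor((a_0 + m_{i+1})/d_{i+1}):
  m_1 = 1*3 - 0 = 3, d_1 = (10 - 3^2)/1 = 1/1 = 1, a_1 = floor((3 + 3)/1) = 6.
  m_2 = 1*6 - 3 = 3, d_2 = (10 - 3^2)/1 = 1/1 = 1: (m_2, d_2) = (m_1, d_1) = (3, 1), so from here the quotient a_1 repeats; the period length is 1.
So sqrt(10) = [3; (6)] with period length k = 1.
k is odd, so (p_{k-1}, q_{k-1}) only solves x^2 - 10y^2 = -1 and the fundamental solution of x^2 - 10y^2 = 1 is (p_{2k-1}, q_{2k-1}) = (p_1, q_1); compute convergents through index 1, running through the period twice.
Convergents (p_i = a_i*p_{i-1} + p_{i-2}, q_i = a_i*q_{i-1} + q_{i-2} with p_{-2}=0, p_{-1}=1, q_{-2}=1, q_{-1}=0):
  i=0: a_0=3, p_0 = 3*1 + 0 = 3, q_0 = 3*0 + 1 = 1.
  i=1: a_1=6, p_1 = 6*3 + 1 = 19, q_1 = 6*1 + 0 = 6.
Indeed p_0^2 - 10*q_0^2 = 9 - 10 = -1, not +1.
Check: 19^2 - 10*6^2 = 361 - 360 = 1, so (x, y) = (19, 6) solves the equation, and by the theorem it is the least positive solution.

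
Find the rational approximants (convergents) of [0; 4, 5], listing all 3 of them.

0/1, 1/4, 5/21

Using the convergent recurrence p_i = a_i*p_{i-1} + p_{i-2}, q_i = a_i*q_{i-1} + q_{i-2} with p_{-2}=0, p_{-1}=1, q_{-2}=1, q_{-1}=0:
  i=0: a_0=0, p_0 = 0*1 + 0 = 0, q_0 = 0*0 + 1 = 1.
  i=1: a_1=4, p_1 = 4*0 + 1 = 1, q_1 = 4*1 + 0 = 4.
  i=2: a_2=5, p_2 = 5*1 + 0 = 5, q_2 = 5*4 + 1 = 21.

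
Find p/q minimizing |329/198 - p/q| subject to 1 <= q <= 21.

5/3

Expand x = 329/198 as a continued fraction with the Euclidean algorithm:
  329 = 1*198 + 131, so a_0 = 1.
  198 = 1*131 + 67, so a_1 = 1.
  131 = 1*67 + 64, so a_2 = 1.
  67 = 1*64 + 3, so a_3 = 1.
  64 = 21*3 + 1, so a_4 = 21.
  3 = 3*1 + 0, so a_5 = 3.
so x = [1; 1, 1, 1, 21, 3].
Convergents (p_i = a_i*p_{i-1} + p_{i-2}, q_i = a_i*q_{i-1} + q_{i-2} with p_{-2}=0, p_{-1}=1, q_{-2}=1, q_{-1}=0), until the denominator exceeds 21:
  i=0: a_0=1, p_0 = 1*1 + 0 = 1, q_0 = 1*0 + 1 = 1.
  i=1: a_1=1, p_1 = 1*1 + 1 = 2, q_1 = 1*1 + 0 = 1.
  i=2: a_2=1, p_2 = 1*2 + 1 = 3, q_2 = 1*1 + 1 = 2.
  i=3: a_3=1, p_3 = 1*3 + 2 = 5, q_3 = 1*2 + 1 = 3.
  i=4: a_4=21, p_4 = 21*5 + 3 = 108, q_4 = 21*3 + 2 = 65.
q_4 = 65 > 21, so the last convergent with denominator <= 21 is p_3/q_3 = 5/3.
The closest fraction with denominator <= 21 is either p_3/q_3 or the intermediate fraction (k*p_3 + p_2)/(k*q_3 + q_2) with the largest k >= 1 whose denominator stays <= 21; these approach x as k grows, and every other convergent or intermediate fraction in range is farther away.
Largest k: floor((21 - q_2)/q_3) = floor((21 - 2)/3) = 6.
That gives (6*5 + 3)/(6*3 + 2) = 33/20.
Compare the errors: |x - 5/3| = |329*3 - 5*198|/(198*3) = 3/594, and |x - 33/20| = |329*20 - 33*198|/(198*20) = 46/3960.
Cross-multiplying, 3*3960 = 11880 < 27324 = 46*594, so 3/594 is smaller: the convergent 5/3 is closer to x than 33/20.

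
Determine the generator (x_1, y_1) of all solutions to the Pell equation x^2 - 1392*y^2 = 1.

First expand sqrt(1392) as a continued fraction. With x_i = (sqrt(1392) + m_i)/d_i and (m_0, d_0) = (0, 1): a_0 = floor(sqrt(1392)) = 37, since 37^2 = 1369 <= 1392 < 1444 = 38^2.
Iterate m_{i+1} = d_i*a_i - m_i, d_{i+1} = (1392 - m_{i+1}^2)/d_i, a_{i+1} = floor((a_0 + m_{i+1})/d_{i+1}):
  m_1 = 1*37 - 0 = 37, d_1 = (1392 - 37^2)/1 = 23/1 = 23, a_1 = floor((37 + 37)/23) = 3.
  m_2 = 23*3 - 37 = 32, d_2 = (1392 - 32^2)/23 = 368/23 = 16, a_2 = floor((37 + 32)/16) = 4.
  m_3 = 16*4 - 32 = 32, d_3 = (1392 - 32^2)/16 = 368/16 = 23, a_3 = floor((37 + 32)/23) = 3.
  m_4 = 23*3 - 32 = 37, d_4 = (1392 - 37^2)/23 = 23/23 = 1, a_4 = floor((37 + 37)/1) = 74.
  m_5 = 1*74 - 37 = 37, d_5 = (1392 - 37^2)/1 = 23/1 = 23: (m_5, d_5) = (m_1, d_1) = (37, 23), so from here the quotients repeat a_1, ..., a_4; the period length is 4.
So sqrt(1392) = [37; (3, 4, 3, 74)] with period length k = 4.
k is even, so the fundamental solution of x^2 - 1392y^2 = 1 is (p_{k-1}, q_{k-1}) = (p_3, q_3); compute convergents through index 3.
Convergents (p_i = a_i*p_{i-1} + p_{i-2}, q_i = a_i*q_{i-1} + q_{i-2} with p_{-2}=0, p_{-1}=1, q_{-2}=1, q_{-1}=0):
  i=0: a_0=37, p_0 = 37*1 + 0 = 37, q_0 = 37*0 + 1 = 1.
  i=1: a_1=3, p_1 = 3*37 + 1 = 112, q_1 = 3*1 + 0 = 3.
  i=2: a_2=4, p_2 = 4*112 + 37 = 485, q_2 = 4*3 + 1 = 13.
  i=3: a_3=3, p_3 = 3*485 + 112 = 1567, q_3 = 3*13 + 3 = 42.
Check: 1567^2 - 1392*42^2 = 2455489 - 2455488 = 1, so (x, y) = (1567, 42) solves the equation, and by the theorem it is the least positive solution.

(x, y) = (1567, 42)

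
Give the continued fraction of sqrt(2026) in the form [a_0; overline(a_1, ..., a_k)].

[45; overline(90)]

Write x_i = (sqrt(2026) + m_i)/d_i with (m_0, d_0) = (0, 1). a_0 = floor(sqrt(2026)) = 45, since 45^2 = 2025 <= 2026 < 2116 = 46^2.
Iterate m_{i+1} = d_i*a_i - m_i, d_{i+1} = (2026 - m_{i+1}^2)/d_i, a_{i+1} = floor((a_0 + m_{i+1})/d_{i+1}):
  m_1 = 1*45 - 0 = 45, d_1 = (2026 - 45^2)/1 = 1/1 = 1, a_1 = floor((45 + 45)/1) = 90.
  m_2 = 1*90 - 45 = 45, d_2 = (2026 - 45^2)/1 = 1/1 = 1: (m_2, d_2) = (m_1, d_1) = (45, 1), so from here the quotient a_1 repeats; the period length is 1.
Hence the expansion of sqrt(2026) is a_0 = 45 followed by the repeating block 90 (period 1).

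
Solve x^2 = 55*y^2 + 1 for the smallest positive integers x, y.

(x, y) = (89, 12)

First expand sqrt(55) as a continued fraction. With x_i = (sqrt(55) + m_i)/d_i and (m_0, d_0) = (0, 1): a_0 = floor(sqrt(55)) = 7, since 7^2 = 49 <= 55 < 64 = 8^2.
Iterate m_{i+1} = d_i*a_i - m_i, d_{i+1} = (55 - m_{i+1}^2)/d_i, a_{i+1} = floor((a_0 + m_{i+1})/d_{i+1}):
  m_1 = 1*7 - 0 = 7, d_1 = (55 - 7^2)/1 = 6/1 = 6, a_1 = floor((7 + 7)/6) = 2.
  m_2 = 6*2 - 7 = 5, d_2 = (55 - 5^2)/6 = 30/6 = 5, a_2 = floor((7 + 5)/5) = 2.
  m_3 = 5*2 - 5 = 5, d_3 = (55 - 5^2)/5 = 30/5 = 6, a_3 = floor((7 + 5)/6) = 2.
  m_4 = 6*2 - 5 = 7, d_4 = (55 - 7^2)/6 = 6/6 = 1, a_4 = floor((7 + 7)/1) = 14.
  m_5 = 1*14 - 7 = 7, d_5 = (55 - 7^2)/1 = 6/1 = 6: (m_5, d_5) = (m_1, d_1) = (7, 6), so from here the quotients repeat a_1, ..., a_4; the period length is 4.
So sqrt(55) = [7; (2, 2, 2, 14)] with period length k = 4.
k is even, so the fundamental solution of x^2 - 55y^2 = 1 is (p_{k-1}, q_{k-1}) = (p_3, q_3); compute convergents through index 3.
Convergents (p_i = a_i*p_{i-1} + p_{i-2}, q_i = a_i*q_{i-1} + q_{i-2} with p_{-2}=0, p_{-1}=1, q_{-2}=1, q_{-1}=0):
  i=0: a_0=7, p_0 = 7*1 + 0 = 7, q_0 = 7*0 + 1 = 1.
  i=1: a_1=2, p_1 = 2*7 + 1 = 15, q_1 = 2*1 + 0 = 2.
  i=2: a_2=2, p_2 = 2*15 + 7 = 37, q_2 = 2*2 + 1 = 5.
  i=3: a_3=2, p_3 = 2*37 + 15 = 89, q_3 = 2*5 + 2 = 12.
Check: 89^2 - 55*12^2 = 7921 - 7920 = 1, so (x, y) = (89, 12) solves the equation, and by the theorem it is the least positive solution.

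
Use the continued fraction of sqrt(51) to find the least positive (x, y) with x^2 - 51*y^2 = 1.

First expand sqrt(51) as a continued fraction. With x_i = (sqrt(51) + m_i)/d_i and (m_0, d_0) = (0, 1): a_0 = floor(sqrt(51)) = 7, since 7^2 = 49 <= 51 < 64 = 8^2.
Iterate m_{i+1} = d_i*a_i - m_i, d_{i+1} = (51 - m_{i+1}^2)/d_i, a_{i+1} = floor((a_0 + m_{i+1})/d_{i+1}):
  m_1 = 1*7 - 0 = 7, d_1 = (51 - 7^2)/1 = 2/1 = 2, a_1 = floor((7 + 7)/2) = 7.
  m_2 = 2*7 - 7 = 7, d_2 = (51 - 7^2)/2 = 2/2 = 1, a_2 = floor((7 + 7)/1) = 14.
  m_3 = 1*14 - 7 = 7, d_3 = (51 - 7^2)/1 = 2/1 = 2: (m_3, d_3) = (m_1, d_1) = (7, 2), so from here the quotients repeat a_1, a_2; the period length is 2.
So sqrt(51) = [7; (7, 14)] with period length k = 2.
k is even, so the fundamental solution of x^2 - 51y^2 = 1 is (p_{k-1}, q_{k-1}) = (p_1, q_1); compute convergents through index 1.
Convergents (p_i = a_i*p_{i-1} + p_{i-2}, q_i = a_i*q_{i-1} + q_{i-2} with p_{-2}=0, p_{-1}=1, q_{-2}=1, q_{-1}=0):
  i=0: a_0=7, p_0 = 7*1 + 0 = 7, q_0 = 7*0 + 1 = 1.
  i=1: a_1=7, p_1 = 7*7 + 1 = 50, q_1 = 7*1 + 0 = 7.
Check: 50^2 - 51*7^2 = 2500 - 2499 = 1, so (x, y) = (50, 7) solves the equation, and by the theorem it is the least positive solution.

(x, y) = (50, 7)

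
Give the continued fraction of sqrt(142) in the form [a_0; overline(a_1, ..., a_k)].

[11; overline(1, 10, 1, 22)]

Write x_i = (sqrt(142) + m_i)/d_i with (m_0, d_0) = (0, 1). a_0 = floor(sqrt(142)) = 11, since 11^2 = 121 <= 142 < 144 = 12^2.
Iterate m_{i+1} = d_i*a_i - m_i, d_{i+1} = (142 - m_{i+1}^2)/d_i, a_{i+1} = floor((a_0 + m_{i+1})/d_{i+1}):
  m_1 = 1*11 - 0 = 11, d_1 = (142 - 11^2)/1 = 21/1 = 21, a_1 = floor((11 + 11)/21) = 1.
  m_2 = 21*1 - 11 = 10, d_2 = (142 - 10^2)/21 = 42/21 = 2, a_2 = floor((11 + 10)/2) = 10.
  m_3 = 2*10 - 10 = 10, d_3 = (142 - 10^2)/2 = 42/2 = 21, a_3 = floor((11 + 10)/21) = 1.
  m_4 = 21*1 - 10 = 11, d_4 = (142 - 11^2)/21 = 21/21 = 1, a_4 = floor((11 + 11)/1) = 22.
  m_5 = 1*22 - 11 = 11, d_5 = (142 - 11^2)/1 = 21/1 = 21: (m_5, d_5) = (m_1, d_1) = (11, 21), so from here the quotients repeat a_1, ..., a_4; the period length is 4.
Hence the expansion of sqrt(142) is a_0 = 11 followed by the repeating block 1, 10, 1, 22 (period 4).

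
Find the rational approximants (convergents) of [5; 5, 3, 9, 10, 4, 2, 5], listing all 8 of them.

Using the convergent recurrence p_i = a_i*p_{i-1} + p_{i-2}, q_i = a_i*q_{i-1} + q_{i-2} with p_{-2}=0, p_{-1}=1, q_{-2}=1, q_{-1}=0:
  i=0: a_0=5, p_0 = 5*1 + 0 = 5, q_0 = 5*0 + 1 = 1.
  i=1: a_1=5, p_1 = 5*5 + 1 = 26, q_1 = 5*1 + 0 = 5.
  i=2: a_2=3, p_2 = 3*26 + 5 = 83, q_2 = 3*5 + 1 = 16.
  i=3: a_3=9, p_3 = 9*83 + 26 = 773, q_3 = 9*16 + 5 = 149.
  i=4: a_4=10, p_4 = 10*773 + 83 = 7813, q_4 = 10*149 + 16 = 1506.
  i=5: a_5=4, p_5 = 4*7813 + 773 = 32025, q_5 = 4*1506 + 149 = 6173.
  i=6: a_6=2, p_6 = 2*32025 + 7813 = 71863, q_6 = 2*6173 + 1506 = 13852.
  i=7: a_7=5, p_7 = 5*71863 + 32025 = 391340, q_7 = 5*13852 + 6173 = 75433.

5/1, 26/5, 83/16, 773/149, 7813/1506, 32025/6173, 71863/13852, 391340/75433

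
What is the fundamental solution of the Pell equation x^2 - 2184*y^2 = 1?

First expand sqrt(2184) as a continued fraction. With x_i = (sqrt(2184) + m_i)/d_i and (m_0, d_0) = (0, 1): a_0 = floor(sqrt(2184)) = 46, since 46^2 = 2116 <= 2184 < 2209 = 47^2.
Iterate m_{i+1} = d_i*a_i - m_i, d_{i+1} = (2184 - m_{i+1}^2)/d_i, a_{i+1} = floor((a_0 + m_{i+1})/d_{i+1}):
  m_1 = 1*46 - 0 = 46, d_1 = (2184 - 46^2)/1 = 68/1 = 68, a_1 = floor((46 + 46)/68) = 1.
  m_2 = 68*1 - 46 = 22, d_2 = (2184 - 22^2)/68 = 1700/68 = 25, a_2 = floor((46 + 22)/25) = 2.
  m_3 = 25*2 - 22 = 28, d_3 = (2184 - 28^2)/25 = 1400/25 = 56, a_3 = floor((46 + 28)/56) = 1.
  m_4 = 56*1 - 28 = 28, d_4 = (2184 - 28^2)/56 = 1400/56 = 25, a_4 = floor((46 + 28)/25) = 2.
  m_5 = 25*2 - 28 = 22, d_5 = (2184 - 22^2)/25 = 1700/25 = 68, a_5 = floor((46 + 22)/68) = 1.
  m_6 = 68*1 - 22 = 46, d_6 = (2184 - 46^2)/68 = 68/68 = 1, a_6 = floor((46 + 46)/1) = 92.
  m_7 = 1*92 - 46 = 46, d_7 = (2184 - 46^2)/1 = 68/1 = 68: (m_7, d_7) = (m_1, d_1) = (46, 68), so from here the quotients repeat a_1, ..., a_6; the period length is 6.
So sqrt(2184) = [46; (1, 2, 1, 2, 1, 92)] with period length k = 6.
k is even, so the fundamental solution of x^2 - 2184y^2 = 1 is (p_{k-1}, q_{k-1}) = (p_5, q_5); compute convergents through index 5.
Convergents (p_i = a_i*p_{i-1} + p_{i-2}, q_i = a_i*q_{i-1} + q_{i-2} with p_{-2}=0, p_{-1}=1, q_{-2}=1, q_{-1}=0):
  i=0: a_0=46, p_0 = 46*1 + 0 = 46, q_0 = 46*0 + 1 = 1.
  i=1: a_1=1, p_1 = 1*46 + 1 = 47, q_1 = 1*1 + 0 = 1.
  i=2: a_2=2, p_2 = 2*47 + 46 = 140, q_2 = 2*1 + 1 = 3.
  i=3: a_3=1, p_3 = 1*140 + 47 = 187, q_3 = 1*3 + 1 = 4.
  i=4: a_4=2, p_4 = 2*187 + 140 = 514, q_4 = 2*4 + 3 = 11.
  i=5: a_5=1, p_5 = 1*514 + 187 = 701, q_5 = 1*11 + 4 = 15.
Check: 701^2 - 2184*15^2 = 491401 - 491400 = 1, so (x, y) = (701, 15) solves the equation, and by the theorem it is the least positive solution.

(x, y) = (701, 15)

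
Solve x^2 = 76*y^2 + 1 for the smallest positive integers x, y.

First expand sqrt(76) as a continued fraction. With x_i = (sqrt(76) + m_i)/d_i and (m_0, d_0) = (0, 1): a_0 = floor(sqrt(76)) = 8, since 8^2 = 64 <= 76 < 81 = 9^2.
Iterate m_{i+1} = d_i*a_i - m_i, d_{i+1} = (76 - m_{i+1}^2)/d_i, a_{i+1} = floor((a_0 + m_{i+1})/d_{i+1}):
  m_1 = 1*8 - 0 = 8, d_1 = (76 - 8^2)/1 = 12/1 = 12, a_1 = floor((8 + 8)/12) = 1.
  m_2 = 12*1 - 8 = 4, d_2 = (76 - 4^2)/12 = 60/12 = 5, a_2 = floor((8 + 4)/5) = 2.
  m_3 = 5*2 - 4 = 6, d_3 = (76 - 6^2)/5 = 40/5 = 8, a_3 = floor((8 + 6)/8) = 1.
  m_4 = 8*1 - 6 = 2, d_4 = (76 - 2^2)/8 = 72/8 = 9, a_4 = floor((8 + 2)/9) = 1.
  m_5 = 9*1 - 2 = 7, d_5 = (76 - 7^2)/9 = 27/9 = 3, a_5 = floor((8 + 7)/3) = 5.
  m_6 = 3*5 - 7 = 8, d_6 = (76 - 8^2)/3 = 12/3 = 4, a_6 = floor((8 + 8)/4) = 4.
  m_7 = 4*4 - 8 = 8, d_7 = (76 - 8^2)/4 = 12/4 = 3, a_7 = floor((8 + 8)/3) = 5.
  m_8 = 3*5 - 8 = 7, d_8 = (76 - 7^2)/3 = 27/3 = 9, a_8 = floor((8 + 7)/9) = 1.
  m_9 = 9*1 - 7 = 2, d_9 = (76 - 2^2)/9 = 72/9 = 8, a_9 = floor((8 + 2)/8) = 1.
  m_10 = 8*1 - 2 = 6, d_10 = (76 - 6^2)/8 = 40/8 = 5, a_10 = floor((8 + 6)/5) = 2.
  m_11 = 5*2 - 6 = 4, d_11 = (76 - 4^2)/5 = 60/5 = 12, a_11 = floor((8 + 4)/12) = 1.
  m_12 = 12*1 - 4 = 8, d_12 = (76 - 8^2)/12 = 12/12 = 1, a_12 = floor((8 + 8)/1) = 16.
  m_13 = 1*16 - 8 = 8, d_13 = (76 - 8^2)/1 = 12/1 = 12: (m_13, d_13) = (m_1, d_1) = (8, 12), so from here the quotients repeat a_1, ..., a_12; the period length is 12.
So sqrt(76) = [8; (1, 2, 1, 1, 5, 4, 5, 1, 1, 2, 1, 16)] with period length k = 12.
k is even, so the fundamental solution of x^2 - 76y^2 = 1 is (p_{k-1}, q_{k-1}) = (p_11, q_11); compute convergents through index 11.
Convergents (p_i = a_i*p_{i-1} + p_{i-2}, q_i = a_i*q_{i-1} + q_{i-2} with p_{-2}=0, p_{-1}=1, q_{-2}=1, q_{-1}=0):
  i=0: a_0=8, p_0 = 8*1 + 0 = 8, q_0 = 8*0 + 1 = 1.
  i=1: a_1=1, p_1 = 1*8 + 1 = 9, q_1 = 1*1 + 0 = 1.
  i=2: a_2=2, p_2 = 2*9 + 8 = 26, q_2 = 2*1 + 1 = 3.
  i=3: a_3=1, p_3 = 1*26 + 9 = 35, q_3 = 1*3 + 1 = 4.
  i=4: a_4=1, p_4 = 1*35 + 26 = 61, q_4 = 1*4 + 3 = 7.
  i=5: a_5=5, p_5 = 5*61 + 35 = 340, q_5 = 5*7 + 4 = 39.
  i=6: a_6=4, p_6 = 4*340 + 61 = 1421, q_6 = 4*39 + 7 = 163.
  i=7: a_7=5, p_7 = 5*1421 + 340 = 7445, q_7 = 5*163 + 39 = 854.
  i=8: a_8=1, p_8 = 1*7445 + 1421 = 8866, q_8 = 1*854 + 163 = 1017.
  i=9: a_9=1, p_9 = 1*8866 + 7445 = 16311, q_9 = 1*1017 + 854 = 1871.
  i=10: a_10=2, p_10 = 2*16311 + 8866 = 41488, q_10 = 2*1871 + 1017 = 4759.
  i=11: a_11=1, p_11 = 1*41488 + 16311 = 57799, q_11 = 1*4759 + 1871 = 6630.
Check: 57799^2 - 76*6630^2 = 3340724401 - 3340724400 = 1, so (x, y) = (57799, 6630) solves the equation, and by the theorem it is the least positive solution.

(x, y) = (57799, 6630)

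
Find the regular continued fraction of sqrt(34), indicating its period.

Write x_i = (sqrt(34) + m_i)/d_i with (m_0, d_0) = (0, 1). a_0 = floor(sqrt(34)) = 5, since 5^2 = 25 <= 34 < 36 = 6^2.
Iterate m_{i+1} = d_i*a_i - m_i, d_{i+1} = (34 - m_{i+1}^2)/d_i, a_{i+1} = floor((a_0 + m_{i+1})/d_{i+1}):
  m_1 = 1*5 - 0 = 5, d_1 = (34 - 5^2)/1 = 9/1 = 9, a_1 = floor((5 + 5)/9) = 1.
  m_2 = 9*1 - 5 = 4, d_2 = (34 - 4^2)/9 = 18/9 = 2, a_2 = floor((5 + 4)/2) = 4.
  m_3 = 2*4 - 4 = 4, d_3 = (34 - 4^2)/2 = 18/2 = 9, a_3 = floor((5 + 4)/9) = 1.
  m_4 = 9*1 - 4 = 5, d_4 = (34 - 5^2)/9 = 9/9 = 1, a_4 = floor((5 + 5)/1) = 10.
  m_5 = 1*10 - 5 = 5, d_5 = (34 - 5^2)/1 = 9/1 = 9: (m_5, d_5) = (m_1, d_1) = (5, 9), so from here the quotients repeat a_1, ..., a_4; the period length is 4.
Hence the expansion of sqrt(34) is a_0 = 5 followed by the repeating block 1, 4, 1, 10 (period 4).

[5; (1, 4, 1, 10)]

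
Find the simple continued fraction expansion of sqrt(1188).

Write x_i = (sqrt(1188) + m_i)/d_i with (m_0, d_0) = (0, 1). a_0 = floor(sqrt(1188)) = 34, since 34^2 = 1156 <= 1188 < 1225 = 35^2.
Iterate m_{i+1} = d_i*a_i - m_i, d_{i+1} = (1188 - m_{i+1}^2)/d_i, a_{i+1} = floor((a_0 + m_{i+1})/d_{i+1}):
  m_1 = 1*34 - 0 = 34, d_1 = (1188 - 34^2)/1 = 32/1 = 32, a_1 = floor((34 + 34)/32) = 2.
  m_2 = 32*2 - 34 = 30, d_2 = (1188 - 30^2)/32 = 288/32 = 9, a_2 = floor((34 + 30)/9) = 7.
  m_3 = 9*7 - 30 = 33, d_3 = (1188 - 33^2)/9 = 99/9 = 11, a_3 = floor((34 + 33)/11) = 6.
  m_4 = 11*6 - 33 = 33, d_4 = (1188 - 33^2)/11 = 99/11 = 9, a_4 = floor((34 + 33)/9) = 7.
  m_5 = 9*7 - 33 = 30, d_5 = (1188 - 30^2)/9 = 288/9 = 32, a_5 = floor((34 + 30)/32) = 2.
  m_6 = 32*2 - 30 = 34, d_6 = (1188 - 34^2)/32 = 32/32 = 1, a_6 = floor((34 + 34)/1) = 68.
  m_7 = 1*68 - 34 = 34, d_7 = (1188 - 34^2)/1 = 32/1 = 32: (m_7, d_7) = (m_1, d_1) = (34, 32), so from here the quotients repeat a_1, ..., a_6; the period length is 6.
Hence the expansion of sqrt(1188) is a_0 = 34 followed by the repeating block 2, 7, 6, 7, 2, 68 (period 6).

[34; (2, 7, 6, 7, 2, 68)]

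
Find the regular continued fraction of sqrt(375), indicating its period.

[19; (2, 1, 2, 1, 5, 1, 2, 1, 2, 38)]

Write x_i = (sqrt(375) + m_i)/d_i with (m_0, d_0) = (0, 1). a_0 = floor(sqrt(375)) = 19, since 19^2 = 361 <= 375 < 400 = 20^2.
Iterate m_{i+1} = d_i*a_i - m_i, d_{i+1} = (375 - m_{i+1}^2)/d_i, a_{i+1} = floor((a_0 + m_{i+1})/d_{i+1}):
  m_1 = 1*19 - 0 = 19, d_1 = (375 - 19^2)/1 = 14/1 = 14, a_1 = floor((19 + 19)/14) = 2.
  m_2 = 14*2 - 19 = 9, d_2 = (375 - 9^2)/14 = 294/14 = 21, a_2 = floor((19 + 9)/21) = 1.
  m_3 = 21*1 - 9 = 12, d_3 = (375 - 12^2)/21 = 231/21 = 11, a_3 = floor((19 + 12)/11) = 2.
  m_4 = 11*2 - 12 = 10, d_4 = (375 - 10^2)/11 = 275/11 = 25, a_4 = floor((19 + 10)/25) = 1.
  m_5 = 25*1 - 10 = 15, d_5 = (375 - 15^2)/25 = 150/25 = 6, a_5 = floor((19 + 15)/6) = 5.
  m_6 = 6*5 - 15 = 15, d_6 = (375 - 15^2)/6 = 150/6 = 25, a_6 = floor((19 + 15)/25) = 1.
  m_7 = 25*1 - 15 = 10, d_7 = (375 - 10^2)/25 = 275/25 = 11, a_7 = floor((19 + 10)/11) = 2.
  m_8 = 11*2 - 10 = 12, d_8 = (375 - 12^2)/11 = 231/11 = 21, a_8 = floor((19 + 12)/21) = 1.
  m_9 = 21*1 - 12 = 9, d_9 = (375 - 9^2)/21 = 294/21 = 14, a_9 = floor((19 + 9)/14) = 2.
  m_10 = 14*2 - 9 = 19, d_10 = (375 - 19^2)/14 = 14/14 = 1, a_10 = floor((19 + 19)/1) = 38.
  m_11 = 1*38 - 19 = 19, d_11 = (375 - 19^2)/1 = 14/1 = 14: (m_11, d_11) = (m_1, d_1) = (19, 14), so from here the quotients repeat a_1, ..., a_10; the period length is 10.
Hence the expansion of sqrt(375) is a_0 = 19 followed by the repeating block 2, 1, 2, 1, 5, 1, 2, 1, 2, 38 (period 10).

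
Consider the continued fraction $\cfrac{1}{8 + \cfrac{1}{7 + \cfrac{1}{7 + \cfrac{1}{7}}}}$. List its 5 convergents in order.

0/1, 1/8, 7/57, 50/407, 357/2906

Using the convergent recurrence p_i = a_i*p_{i-1} + p_{i-2}, q_i = a_i*q_{i-1} + q_{i-2} with p_{-2}=0, p_{-1}=1, q_{-2}=1, q_{-1}=0:
  i=0: a_0=0, p_0 = 0*1 + 0 = 0, q_0 = 0*0 + 1 = 1.
  i=1: a_1=8, p_1 = 8*0 + 1 = 1, q_1 = 8*1 + 0 = 8.
  i=2: a_2=7, p_2 = 7*1 + 0 = 7, q_2 = 7*8 + 1 = 57.
  i=3: a_3=7, p_3 = 7*7 + 1 = 50, q_3 = 7*57 + 8 = 407.
  i=4: a_4=7, p_4 = 7*50 + 7 = 357, q_4 = 7*407 + 57 = 2906.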